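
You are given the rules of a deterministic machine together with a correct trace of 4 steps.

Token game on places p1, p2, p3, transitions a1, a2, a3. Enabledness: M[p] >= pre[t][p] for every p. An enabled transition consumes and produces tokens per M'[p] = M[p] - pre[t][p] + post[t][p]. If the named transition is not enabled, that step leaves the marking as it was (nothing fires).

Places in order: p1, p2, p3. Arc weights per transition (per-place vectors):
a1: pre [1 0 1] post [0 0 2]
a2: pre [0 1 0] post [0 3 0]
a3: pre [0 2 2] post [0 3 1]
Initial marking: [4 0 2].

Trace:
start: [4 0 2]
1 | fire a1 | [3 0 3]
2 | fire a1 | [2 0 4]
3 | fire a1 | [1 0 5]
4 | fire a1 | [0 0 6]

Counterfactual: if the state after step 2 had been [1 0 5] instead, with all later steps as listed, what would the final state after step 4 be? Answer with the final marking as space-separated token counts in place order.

0 0 6

state after step 2 := [1 0 5]
3 | fire a1 | [0 0 6]
4 | fire a1 | [0 0 6]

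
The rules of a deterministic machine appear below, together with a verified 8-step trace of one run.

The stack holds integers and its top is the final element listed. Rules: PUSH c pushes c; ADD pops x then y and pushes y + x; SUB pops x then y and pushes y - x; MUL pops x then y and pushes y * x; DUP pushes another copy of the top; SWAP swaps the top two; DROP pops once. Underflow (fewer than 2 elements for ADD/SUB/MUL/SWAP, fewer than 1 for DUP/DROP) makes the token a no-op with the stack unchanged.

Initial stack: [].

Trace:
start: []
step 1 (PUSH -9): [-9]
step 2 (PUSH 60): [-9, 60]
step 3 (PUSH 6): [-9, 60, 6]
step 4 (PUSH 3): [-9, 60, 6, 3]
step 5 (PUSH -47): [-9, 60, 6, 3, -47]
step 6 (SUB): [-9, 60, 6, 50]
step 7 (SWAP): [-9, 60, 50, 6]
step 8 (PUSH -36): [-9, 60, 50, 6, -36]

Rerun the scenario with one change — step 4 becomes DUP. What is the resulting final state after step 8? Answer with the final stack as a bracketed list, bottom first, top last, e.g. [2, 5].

(re-executing from step 4 with the substitution; state before step 4: [-9, 60, 6])
step 4 (DUP): [-9, 60, 6, 6]
step 5 (PUSH -47): [-9, 60, 6, 6, -47]
step 6 (SUB): [-9, 60, 6, 53]
step 7 (SWAP): [-9, 60, 53, 6]
step 8 (PUSH -36): [-9, 60, 53, 6, -36]

[-9, 60, 53, 6, -36]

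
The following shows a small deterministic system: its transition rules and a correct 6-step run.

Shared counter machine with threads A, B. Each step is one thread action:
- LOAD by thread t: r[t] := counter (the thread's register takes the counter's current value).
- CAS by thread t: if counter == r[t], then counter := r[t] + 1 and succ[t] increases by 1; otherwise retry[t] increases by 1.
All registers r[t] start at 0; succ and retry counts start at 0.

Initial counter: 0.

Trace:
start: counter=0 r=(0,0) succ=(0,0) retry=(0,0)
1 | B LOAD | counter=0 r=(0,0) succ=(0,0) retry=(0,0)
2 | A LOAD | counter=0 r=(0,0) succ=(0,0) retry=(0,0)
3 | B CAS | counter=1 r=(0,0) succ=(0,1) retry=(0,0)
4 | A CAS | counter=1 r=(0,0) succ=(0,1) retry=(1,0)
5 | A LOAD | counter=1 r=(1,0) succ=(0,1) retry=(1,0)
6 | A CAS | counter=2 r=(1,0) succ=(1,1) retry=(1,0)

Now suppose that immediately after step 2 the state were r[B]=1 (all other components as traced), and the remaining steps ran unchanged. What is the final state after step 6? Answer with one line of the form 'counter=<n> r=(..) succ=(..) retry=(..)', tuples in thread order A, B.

state after step 2 := counter=0 r=(0,1) succ=(0,0) retry=(0,0)
3 | B CAS | counter=0 r=(0,1) succ=(0,0) retry=(0,1)
4 | A CAS | counter=1 r=(0,1) succ=(1,0) retry=(0,1)
5 | A LOAD | counter=1 r=(1,1) succ=(1,0) retry=(0,1)
6 | A CAS | counter=2 r=(1,1) succ=(2,0) retry=(0,1)

counter=2 r=(1,1) succ=(2,0) retry=(0,1)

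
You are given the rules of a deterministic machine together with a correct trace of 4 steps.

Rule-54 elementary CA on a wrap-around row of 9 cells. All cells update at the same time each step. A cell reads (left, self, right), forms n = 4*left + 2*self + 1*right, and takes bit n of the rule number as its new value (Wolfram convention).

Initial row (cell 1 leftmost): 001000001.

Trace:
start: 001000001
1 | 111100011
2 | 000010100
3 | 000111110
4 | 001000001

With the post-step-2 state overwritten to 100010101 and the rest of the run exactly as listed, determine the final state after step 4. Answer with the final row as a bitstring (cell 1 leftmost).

111000001

state after step 2 := 100010101
3 | 010111110
4 | 111000001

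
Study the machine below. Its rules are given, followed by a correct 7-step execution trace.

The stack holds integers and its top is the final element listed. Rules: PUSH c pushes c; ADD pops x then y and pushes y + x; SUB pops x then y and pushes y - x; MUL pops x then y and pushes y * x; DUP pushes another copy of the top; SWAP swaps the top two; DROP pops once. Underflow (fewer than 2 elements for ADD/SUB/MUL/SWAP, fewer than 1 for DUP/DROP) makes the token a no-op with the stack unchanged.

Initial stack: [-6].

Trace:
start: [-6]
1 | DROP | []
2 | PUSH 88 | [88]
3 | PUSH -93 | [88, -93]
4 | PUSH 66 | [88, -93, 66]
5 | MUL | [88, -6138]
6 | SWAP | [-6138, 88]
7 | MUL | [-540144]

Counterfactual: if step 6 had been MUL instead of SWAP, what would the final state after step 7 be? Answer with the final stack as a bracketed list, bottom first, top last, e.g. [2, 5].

[-540144]

(re-executing from step 6 with the substitution; state before step 6: [88, -6138])
6 | MUL | [-540144]
7 | MUL | [-540144]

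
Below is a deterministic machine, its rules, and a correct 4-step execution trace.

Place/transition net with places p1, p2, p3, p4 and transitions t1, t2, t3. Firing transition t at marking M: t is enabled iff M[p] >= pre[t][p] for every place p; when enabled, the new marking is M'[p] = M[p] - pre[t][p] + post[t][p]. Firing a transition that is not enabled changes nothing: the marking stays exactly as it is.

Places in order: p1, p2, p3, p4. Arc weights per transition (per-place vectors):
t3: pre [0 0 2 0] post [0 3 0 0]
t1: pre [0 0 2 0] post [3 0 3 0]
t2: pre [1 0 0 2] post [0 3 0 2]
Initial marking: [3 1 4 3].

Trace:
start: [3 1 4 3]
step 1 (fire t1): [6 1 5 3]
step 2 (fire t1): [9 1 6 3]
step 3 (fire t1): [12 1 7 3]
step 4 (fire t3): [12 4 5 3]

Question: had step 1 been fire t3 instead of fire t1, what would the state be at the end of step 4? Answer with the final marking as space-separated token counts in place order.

9 7 2 3

(re-executing from step 1 with the substitution; state before step 1: [3 1 4 3])
step 1 (fire t3): [3 4 2 3]
step 2 (fire t1): [6 4 3 3]
step 3 (fire t1): [9 4 4 3]
step 4 (fire t3): [9 7 2 3]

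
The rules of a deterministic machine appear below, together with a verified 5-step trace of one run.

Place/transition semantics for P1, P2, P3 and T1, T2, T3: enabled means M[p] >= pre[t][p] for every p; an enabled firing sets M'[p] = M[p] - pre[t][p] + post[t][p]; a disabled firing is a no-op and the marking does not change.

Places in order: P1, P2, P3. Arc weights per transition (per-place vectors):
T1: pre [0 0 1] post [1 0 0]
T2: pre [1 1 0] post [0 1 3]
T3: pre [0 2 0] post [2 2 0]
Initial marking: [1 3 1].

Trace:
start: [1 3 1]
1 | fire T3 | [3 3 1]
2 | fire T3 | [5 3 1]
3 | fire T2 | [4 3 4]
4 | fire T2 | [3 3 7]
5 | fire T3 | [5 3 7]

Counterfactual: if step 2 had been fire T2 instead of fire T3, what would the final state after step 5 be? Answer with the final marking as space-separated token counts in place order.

(re-executing from step 2 with the substitution; state before step 2: [3 3 1])
2 | fire T2 | [2 3 4]
3 | fire T2 | [1 3 7]
4 | fire T2 | [0 3 10]
5 | fire T3 | [2 3 10]

2 3 10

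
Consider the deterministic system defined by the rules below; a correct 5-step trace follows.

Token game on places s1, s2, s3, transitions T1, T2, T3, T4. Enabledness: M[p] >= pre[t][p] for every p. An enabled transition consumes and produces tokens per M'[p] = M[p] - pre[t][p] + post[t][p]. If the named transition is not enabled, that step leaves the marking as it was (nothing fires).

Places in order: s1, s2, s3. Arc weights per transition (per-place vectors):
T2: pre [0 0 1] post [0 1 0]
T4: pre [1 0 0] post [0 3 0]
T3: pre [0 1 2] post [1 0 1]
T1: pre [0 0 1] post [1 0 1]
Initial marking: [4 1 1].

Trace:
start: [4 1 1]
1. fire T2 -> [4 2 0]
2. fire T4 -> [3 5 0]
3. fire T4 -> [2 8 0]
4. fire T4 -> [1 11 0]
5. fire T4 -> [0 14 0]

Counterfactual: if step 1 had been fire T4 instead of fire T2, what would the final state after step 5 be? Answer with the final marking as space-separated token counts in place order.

0 13 1

(re-executing from step 1 with the substitution; state before step 1: [4 1 1])
1. fire T4 -> [3 4 1]
2. fire T4 -> [2 7 1]
3. fire T4 -> [1 10 1]
4. fire T4 -> [0 13 1]
5. fire T4 -> [0 13 1]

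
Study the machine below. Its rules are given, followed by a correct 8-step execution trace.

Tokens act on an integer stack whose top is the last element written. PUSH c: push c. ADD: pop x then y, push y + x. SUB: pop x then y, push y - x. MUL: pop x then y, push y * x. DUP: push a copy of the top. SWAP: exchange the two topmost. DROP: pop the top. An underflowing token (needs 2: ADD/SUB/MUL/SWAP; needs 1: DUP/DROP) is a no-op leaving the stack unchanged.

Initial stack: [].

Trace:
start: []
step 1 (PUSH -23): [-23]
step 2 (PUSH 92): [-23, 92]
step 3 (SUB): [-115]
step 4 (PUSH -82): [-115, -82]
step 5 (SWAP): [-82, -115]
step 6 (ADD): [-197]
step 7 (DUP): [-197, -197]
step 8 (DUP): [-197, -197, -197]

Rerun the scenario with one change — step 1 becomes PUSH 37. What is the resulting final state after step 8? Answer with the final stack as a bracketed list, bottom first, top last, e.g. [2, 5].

(re-executing from step 1 with the substitution; state before step 1: [])
step 1 (PUSH 37): [37]
step 2 (PUSH 92): [37, 92]
step 3 (SUB): [-55]
step 4 (PUSH -82): [-55, -82]
step 5 (SWAP): [-82, -55]
step 6 (ADD): [-137]
step 7 (DUP): [-137, -137]
step 8 (DUP): [-137, -137, -137]

[-137, -137, -137]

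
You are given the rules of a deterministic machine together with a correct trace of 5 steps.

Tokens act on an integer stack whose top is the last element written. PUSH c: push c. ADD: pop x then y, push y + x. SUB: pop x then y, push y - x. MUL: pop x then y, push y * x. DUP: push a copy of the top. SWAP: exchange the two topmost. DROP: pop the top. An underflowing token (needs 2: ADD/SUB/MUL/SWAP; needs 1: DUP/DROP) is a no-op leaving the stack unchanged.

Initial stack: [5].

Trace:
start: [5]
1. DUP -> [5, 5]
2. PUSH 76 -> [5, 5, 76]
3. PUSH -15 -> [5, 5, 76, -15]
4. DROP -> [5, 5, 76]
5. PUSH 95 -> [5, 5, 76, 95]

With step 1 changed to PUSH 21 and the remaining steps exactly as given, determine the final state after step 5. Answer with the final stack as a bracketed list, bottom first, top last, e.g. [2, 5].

(re-executing from step 1 with the substitution; state before step 1: [5])
1. PUSH 21 -> [5, 21]
2. PUSH 76 -> [5, 21, 76]
3. PUSH -15 -> [5, 21, 76, -15]
4. DROP -> [5, 21, 76]
5. PUSH 95 -> [5, 21, 76, 95]

[5, 21, 76, 95]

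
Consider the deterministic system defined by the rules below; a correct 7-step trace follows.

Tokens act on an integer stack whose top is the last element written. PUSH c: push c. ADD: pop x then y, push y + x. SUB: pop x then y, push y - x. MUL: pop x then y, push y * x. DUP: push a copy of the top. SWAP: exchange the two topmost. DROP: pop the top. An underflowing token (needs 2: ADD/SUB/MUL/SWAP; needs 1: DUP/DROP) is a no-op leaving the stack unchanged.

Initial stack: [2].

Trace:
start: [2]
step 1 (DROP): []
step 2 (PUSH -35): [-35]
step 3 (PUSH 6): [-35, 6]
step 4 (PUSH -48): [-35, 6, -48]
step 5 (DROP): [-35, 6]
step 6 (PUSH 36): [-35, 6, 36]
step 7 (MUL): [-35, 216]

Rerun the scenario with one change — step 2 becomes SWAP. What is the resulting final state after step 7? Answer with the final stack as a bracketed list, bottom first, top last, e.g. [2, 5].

(re-executing from step 2 with the substitution; state before step 2: [])
step 2 (SWAP): []
step 3 (PUSH 6): [6]
step 4 (PUSH -48): [6, -48]
step 5 (DROP): [6]
step 6 (PUSH 36): [6, 36]
step 7 (MUL): [216]

[216]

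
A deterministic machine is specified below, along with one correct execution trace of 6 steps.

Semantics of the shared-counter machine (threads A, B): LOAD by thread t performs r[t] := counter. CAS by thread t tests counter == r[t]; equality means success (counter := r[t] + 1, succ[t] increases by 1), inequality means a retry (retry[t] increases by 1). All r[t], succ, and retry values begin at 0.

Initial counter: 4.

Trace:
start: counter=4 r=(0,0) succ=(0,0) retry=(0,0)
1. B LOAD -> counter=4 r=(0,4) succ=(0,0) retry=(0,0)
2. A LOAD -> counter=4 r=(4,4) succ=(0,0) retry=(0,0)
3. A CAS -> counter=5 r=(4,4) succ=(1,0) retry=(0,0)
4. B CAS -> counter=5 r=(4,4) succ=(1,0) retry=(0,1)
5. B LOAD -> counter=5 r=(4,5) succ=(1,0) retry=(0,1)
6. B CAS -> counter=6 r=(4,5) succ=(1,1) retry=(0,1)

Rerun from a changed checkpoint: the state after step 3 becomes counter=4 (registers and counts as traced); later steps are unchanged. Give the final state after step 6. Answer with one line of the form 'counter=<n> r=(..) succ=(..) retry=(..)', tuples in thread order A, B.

state after step 3 := counter=4 r=(4,4) succ=(1,0) retry=(0,0)
4. B CAS -> counter=5 r=(4,4) succ=(1,1) retry=(0,0)
5. B LOAD -> counter=5 r=(4,5) succ=(1,1) retry=(0,0)
6. B CAS -> counter=6 r=(4,5) succ=(1,2) retry=(0,0)

counter=6 r=(4,5) succ=(1,2) retry=(0,0)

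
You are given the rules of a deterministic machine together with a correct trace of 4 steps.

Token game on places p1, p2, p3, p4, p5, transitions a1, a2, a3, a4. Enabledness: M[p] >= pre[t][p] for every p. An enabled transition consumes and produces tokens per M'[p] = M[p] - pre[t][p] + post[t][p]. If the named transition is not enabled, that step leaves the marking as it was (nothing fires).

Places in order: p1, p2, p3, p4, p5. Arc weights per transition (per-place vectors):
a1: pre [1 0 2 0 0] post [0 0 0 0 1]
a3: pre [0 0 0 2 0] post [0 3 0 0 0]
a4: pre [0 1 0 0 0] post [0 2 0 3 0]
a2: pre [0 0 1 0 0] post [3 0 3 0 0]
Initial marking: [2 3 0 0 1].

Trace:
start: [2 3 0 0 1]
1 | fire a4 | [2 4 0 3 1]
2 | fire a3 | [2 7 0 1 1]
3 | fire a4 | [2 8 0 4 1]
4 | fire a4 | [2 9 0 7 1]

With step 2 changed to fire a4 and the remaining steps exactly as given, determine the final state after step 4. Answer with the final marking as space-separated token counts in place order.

(re-executing from step 2 with the substitution; state before step 2: [2 4 0 3 1])
2 | fire a4 | [2 5 0 6 1]
3 | fire a4 | [2 6 0 9 1]
4 | fire a4 | [2 7 0 12 1]

2 7 0 12 1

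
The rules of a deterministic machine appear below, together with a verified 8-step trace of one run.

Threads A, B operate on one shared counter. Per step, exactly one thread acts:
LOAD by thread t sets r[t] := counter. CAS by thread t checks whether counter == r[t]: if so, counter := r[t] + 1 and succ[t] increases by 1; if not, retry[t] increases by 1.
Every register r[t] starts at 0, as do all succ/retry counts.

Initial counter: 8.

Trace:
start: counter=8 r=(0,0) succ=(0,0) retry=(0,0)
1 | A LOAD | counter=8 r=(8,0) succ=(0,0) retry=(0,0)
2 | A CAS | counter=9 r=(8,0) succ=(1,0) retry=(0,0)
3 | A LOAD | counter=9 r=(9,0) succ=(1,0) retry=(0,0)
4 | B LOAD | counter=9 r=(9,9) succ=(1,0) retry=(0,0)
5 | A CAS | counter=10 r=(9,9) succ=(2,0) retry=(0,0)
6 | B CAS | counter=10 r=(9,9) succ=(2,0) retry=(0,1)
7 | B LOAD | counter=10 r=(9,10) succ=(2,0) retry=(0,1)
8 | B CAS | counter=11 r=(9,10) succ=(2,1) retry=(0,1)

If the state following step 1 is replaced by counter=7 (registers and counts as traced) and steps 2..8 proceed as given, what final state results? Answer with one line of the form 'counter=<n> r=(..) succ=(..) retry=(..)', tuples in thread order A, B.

state after step 1 := counter=7 r=(8,0) succ=(0,0) retry=(0,0)
2 | A CAS | counter=7 r=(8,0) succ=(0,0) retry=(1,0)
3 | A LOAD | counter=7 r=(7,0) succ=(0,0) retry=(1,0)
4 | B LOAD | counter=7 r=(7,7) succ=(0,0) retry=(1,0)
5 | A CAS | counter=8 r=(7,7) succ=(1,0) retry=(1,0)
6 | B CAS | counter=8 r=(7,7) succ=(1,0) retry=(1,1)
7 | B LOAD | counter=8 r=(7,8) succ=(1,0) retry=(1,1)
8 | B CAS | counter=9 r=(7,8) succ=(1,1) retry=(1,1)

counter=9 r=(7,8) succ=(1,1) retry=(1,1)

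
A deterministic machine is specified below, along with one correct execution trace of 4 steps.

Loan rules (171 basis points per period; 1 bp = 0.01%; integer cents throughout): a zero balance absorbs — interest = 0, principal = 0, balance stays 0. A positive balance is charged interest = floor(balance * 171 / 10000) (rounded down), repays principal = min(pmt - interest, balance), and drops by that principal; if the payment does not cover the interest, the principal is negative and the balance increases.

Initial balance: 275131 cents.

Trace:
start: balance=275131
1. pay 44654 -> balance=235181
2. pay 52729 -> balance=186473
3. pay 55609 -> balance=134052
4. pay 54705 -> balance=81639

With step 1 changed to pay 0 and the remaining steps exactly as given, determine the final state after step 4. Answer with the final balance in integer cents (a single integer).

128624

(re-executing from step 1 with the substitution; state before step 1: balance=275131)
1. pay 0 -> balance=279835
2. pay 52729 -> balance=231891
3. pay 55609 -> balance=180247
4. pay 54705 -> balance=128624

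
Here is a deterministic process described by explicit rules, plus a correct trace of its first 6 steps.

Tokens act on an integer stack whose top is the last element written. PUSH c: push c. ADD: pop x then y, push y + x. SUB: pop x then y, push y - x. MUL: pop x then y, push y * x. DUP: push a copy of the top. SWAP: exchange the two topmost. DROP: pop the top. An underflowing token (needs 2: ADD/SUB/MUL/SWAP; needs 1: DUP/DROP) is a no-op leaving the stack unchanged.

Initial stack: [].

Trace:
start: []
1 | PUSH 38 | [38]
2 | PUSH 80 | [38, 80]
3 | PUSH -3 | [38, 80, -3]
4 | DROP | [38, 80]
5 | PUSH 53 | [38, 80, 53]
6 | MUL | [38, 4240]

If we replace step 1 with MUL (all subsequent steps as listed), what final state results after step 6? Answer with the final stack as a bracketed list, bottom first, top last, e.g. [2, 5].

(re-executing from step 1 with the substitution; state before step 1: [])
1 | MUL | []
2 | PUSH 80 | [80]
3 | PUSH -3 | [80, -3]
4 | DROP | [80]
5 | PUSH 53 | [80, 53]
6 | MUL | [4240]

[4240]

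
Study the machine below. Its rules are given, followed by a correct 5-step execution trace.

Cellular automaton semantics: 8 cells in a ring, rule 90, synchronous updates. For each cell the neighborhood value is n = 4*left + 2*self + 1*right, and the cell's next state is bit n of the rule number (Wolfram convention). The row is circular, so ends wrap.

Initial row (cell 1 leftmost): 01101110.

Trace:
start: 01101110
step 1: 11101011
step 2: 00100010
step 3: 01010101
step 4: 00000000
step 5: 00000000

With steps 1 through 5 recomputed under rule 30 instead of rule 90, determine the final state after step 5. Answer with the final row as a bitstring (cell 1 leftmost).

01111011

(re-executing steps 1..5 under rule 30; state before step 1: 01101110)
step 1: 11001001
step 2: 00111111
step 3: 11100000
step 4: 10010001
step 5: 01111011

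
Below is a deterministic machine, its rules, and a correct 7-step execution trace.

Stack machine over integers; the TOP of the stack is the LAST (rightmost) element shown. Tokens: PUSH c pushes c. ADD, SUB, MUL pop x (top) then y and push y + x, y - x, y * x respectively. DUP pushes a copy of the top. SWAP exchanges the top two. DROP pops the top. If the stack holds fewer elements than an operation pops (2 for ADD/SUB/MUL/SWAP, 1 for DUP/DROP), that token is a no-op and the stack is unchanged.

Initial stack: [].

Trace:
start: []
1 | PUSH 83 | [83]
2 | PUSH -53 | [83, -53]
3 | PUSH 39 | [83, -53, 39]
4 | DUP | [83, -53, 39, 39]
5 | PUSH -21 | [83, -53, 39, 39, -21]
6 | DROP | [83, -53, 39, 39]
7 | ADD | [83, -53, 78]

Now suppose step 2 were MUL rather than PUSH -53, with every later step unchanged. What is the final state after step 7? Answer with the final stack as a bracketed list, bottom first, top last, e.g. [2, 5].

[83, 78]

(re-executing from step 2 with the substitution; state before step 2: [83])
2 | MUL | [83]
3 | PUSH 39 | [83, 39]
4 | DUP | [83, 39, 39]
5 | PUSH -21 | [83, 39, 39, -21]
6 | DROP | [83, 39, 39]
7 | ADD | [83, 78]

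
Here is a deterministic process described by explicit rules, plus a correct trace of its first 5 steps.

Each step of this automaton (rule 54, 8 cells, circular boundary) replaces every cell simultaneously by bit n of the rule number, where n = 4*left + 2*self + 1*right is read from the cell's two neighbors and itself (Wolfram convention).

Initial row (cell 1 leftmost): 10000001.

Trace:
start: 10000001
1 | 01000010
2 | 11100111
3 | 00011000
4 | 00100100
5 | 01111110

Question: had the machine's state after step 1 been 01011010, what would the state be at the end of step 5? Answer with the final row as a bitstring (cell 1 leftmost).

01111110

state after step 1 := 01011010
2 | 11100111
3 | 00011000
4 | 00100100
5 | 01111110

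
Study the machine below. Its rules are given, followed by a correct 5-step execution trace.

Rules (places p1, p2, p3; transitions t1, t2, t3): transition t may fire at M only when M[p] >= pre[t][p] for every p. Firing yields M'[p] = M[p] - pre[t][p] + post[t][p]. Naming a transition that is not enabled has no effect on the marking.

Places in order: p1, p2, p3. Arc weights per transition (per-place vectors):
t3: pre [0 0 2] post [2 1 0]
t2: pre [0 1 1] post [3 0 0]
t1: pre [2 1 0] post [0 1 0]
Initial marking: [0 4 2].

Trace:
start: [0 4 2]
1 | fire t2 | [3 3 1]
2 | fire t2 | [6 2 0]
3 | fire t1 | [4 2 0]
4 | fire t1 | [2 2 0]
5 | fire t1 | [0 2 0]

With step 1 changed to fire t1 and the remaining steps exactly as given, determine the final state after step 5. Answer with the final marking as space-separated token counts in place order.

1 3 1

(re-executing from step 1 with the substitution; state before step 1: [0 4 2])
1 | fire t1 | [0 4 2]
2 | fire t2 | [3 3 1]
3 | fire t1 | [1 3 1]
4 | fire t1 | [1 3 1]
5 | fire t1 | [1 3 1]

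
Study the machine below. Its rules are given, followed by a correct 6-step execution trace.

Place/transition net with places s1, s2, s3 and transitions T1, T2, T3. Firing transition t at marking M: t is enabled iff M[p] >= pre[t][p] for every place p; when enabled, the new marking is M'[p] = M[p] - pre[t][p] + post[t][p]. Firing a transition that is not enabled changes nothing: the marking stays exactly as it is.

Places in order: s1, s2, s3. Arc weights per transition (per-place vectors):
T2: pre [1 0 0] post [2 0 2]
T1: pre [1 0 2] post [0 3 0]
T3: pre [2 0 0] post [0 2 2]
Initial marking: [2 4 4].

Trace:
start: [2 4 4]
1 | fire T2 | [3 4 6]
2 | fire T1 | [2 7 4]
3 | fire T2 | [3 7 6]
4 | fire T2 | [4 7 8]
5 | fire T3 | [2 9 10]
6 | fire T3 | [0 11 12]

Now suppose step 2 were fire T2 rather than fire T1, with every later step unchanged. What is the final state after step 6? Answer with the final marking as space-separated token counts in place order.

2 8 16

(re-executing from step 2 with the substitution; state before step 2: [3 4 6])
2 | fire T2 | [4 4 8]
3 | fire T2 | [5 4 10]
4 | fire T2 | [6 4 12]
5 | fire T3 | [4 6 14]
6 | fire T3 | [2 8 16]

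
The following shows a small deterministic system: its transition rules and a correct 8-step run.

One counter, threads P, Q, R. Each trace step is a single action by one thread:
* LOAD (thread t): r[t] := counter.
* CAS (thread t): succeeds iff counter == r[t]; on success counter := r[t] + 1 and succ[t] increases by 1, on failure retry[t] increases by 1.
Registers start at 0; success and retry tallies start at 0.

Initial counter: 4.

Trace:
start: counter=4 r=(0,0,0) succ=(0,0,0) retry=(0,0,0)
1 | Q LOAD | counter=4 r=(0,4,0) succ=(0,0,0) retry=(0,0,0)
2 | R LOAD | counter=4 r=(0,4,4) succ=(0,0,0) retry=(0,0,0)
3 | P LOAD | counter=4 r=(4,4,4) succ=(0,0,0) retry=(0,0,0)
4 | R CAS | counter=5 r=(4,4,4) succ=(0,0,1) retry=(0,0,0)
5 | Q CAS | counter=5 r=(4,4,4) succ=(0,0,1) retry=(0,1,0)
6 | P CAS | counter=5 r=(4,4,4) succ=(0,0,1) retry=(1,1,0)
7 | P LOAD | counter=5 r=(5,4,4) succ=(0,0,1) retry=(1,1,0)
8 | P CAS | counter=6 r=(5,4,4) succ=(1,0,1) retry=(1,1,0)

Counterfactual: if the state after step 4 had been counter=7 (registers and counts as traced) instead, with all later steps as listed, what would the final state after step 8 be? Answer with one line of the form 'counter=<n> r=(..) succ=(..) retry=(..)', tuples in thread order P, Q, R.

counter=8 r=(7,4,4) succ=(1,0,1) retry=(1,1,0)

state after step 4 := counter=7 r=(4,4,4) succ=(0,0,1) retry=(0,0,0)
5 | Q CAS | counter=7 r=(4,4,4) succ=(0,0,1) retry=(0,1,0)
6 | P CAS | counter=7 r=(4,4,4) succ=(0,0,1) retry=(1,1,0)
7 | P LOAD | counter=7 r=(7,4,4) succ=(0,0,1) retry=(1,1,0)
8 | P CAS | counter=8 r=(7,4,4) succ=(1,0,1) retry=(1,1,0)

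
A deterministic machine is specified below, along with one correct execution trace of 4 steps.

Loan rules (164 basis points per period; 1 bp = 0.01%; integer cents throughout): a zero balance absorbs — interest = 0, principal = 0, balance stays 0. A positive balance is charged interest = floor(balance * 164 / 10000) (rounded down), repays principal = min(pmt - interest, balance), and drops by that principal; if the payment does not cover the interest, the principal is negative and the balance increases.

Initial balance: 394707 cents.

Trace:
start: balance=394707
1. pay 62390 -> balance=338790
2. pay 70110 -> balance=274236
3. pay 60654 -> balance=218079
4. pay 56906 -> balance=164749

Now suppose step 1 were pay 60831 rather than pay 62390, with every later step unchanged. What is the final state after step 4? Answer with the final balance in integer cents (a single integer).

166385

(re-executing from step 1 with the substitution; state before step 1: balance=394707)
1. pay 60831 -> balance=340349
2. pay 70110 -> balance=275820
3. pay 60654 -> balance=219689
4. pay 56906 -> balance=166385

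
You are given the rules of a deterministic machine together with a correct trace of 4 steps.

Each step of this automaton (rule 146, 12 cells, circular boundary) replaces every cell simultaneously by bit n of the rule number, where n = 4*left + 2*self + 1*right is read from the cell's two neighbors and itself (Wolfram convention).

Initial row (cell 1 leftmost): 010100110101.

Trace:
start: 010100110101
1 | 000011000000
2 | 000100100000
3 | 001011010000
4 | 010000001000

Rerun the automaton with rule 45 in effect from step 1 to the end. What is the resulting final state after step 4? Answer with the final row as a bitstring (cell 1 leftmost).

(re-executing steps 1..4 under rule 45; state before step 1: 010100110101)
1 | 111100101111
2 | 000000111000
3 | 111110100011
4 | 000001101010

000001101010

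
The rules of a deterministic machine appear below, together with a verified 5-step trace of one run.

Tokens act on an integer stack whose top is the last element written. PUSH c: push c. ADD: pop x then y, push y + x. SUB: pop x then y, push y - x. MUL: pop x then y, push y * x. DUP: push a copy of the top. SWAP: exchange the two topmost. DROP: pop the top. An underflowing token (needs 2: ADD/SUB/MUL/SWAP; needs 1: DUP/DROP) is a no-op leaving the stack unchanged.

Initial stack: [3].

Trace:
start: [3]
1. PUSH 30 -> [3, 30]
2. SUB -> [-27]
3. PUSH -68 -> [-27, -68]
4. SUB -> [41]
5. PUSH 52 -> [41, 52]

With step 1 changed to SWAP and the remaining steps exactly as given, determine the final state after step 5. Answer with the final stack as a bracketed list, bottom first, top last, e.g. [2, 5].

(re-executing from step 1 with the substitution; state before step 1: [3])
1. SWAP -> [3]
2. SUB -> [3]
3. PUSH -68 -> [3, -68]
4. SUB -> [71]
5. PUSH 52 -> [71, 52]

[71, 52]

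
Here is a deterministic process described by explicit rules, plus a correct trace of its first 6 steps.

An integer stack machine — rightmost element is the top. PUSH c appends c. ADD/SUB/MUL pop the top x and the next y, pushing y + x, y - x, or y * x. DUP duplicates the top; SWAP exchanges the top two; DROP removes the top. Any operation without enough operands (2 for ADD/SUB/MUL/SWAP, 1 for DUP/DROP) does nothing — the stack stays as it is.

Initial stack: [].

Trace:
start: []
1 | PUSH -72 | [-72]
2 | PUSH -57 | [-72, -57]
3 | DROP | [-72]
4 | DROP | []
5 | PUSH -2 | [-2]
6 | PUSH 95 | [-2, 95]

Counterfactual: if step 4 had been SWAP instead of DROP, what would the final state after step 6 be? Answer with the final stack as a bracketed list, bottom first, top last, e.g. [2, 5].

[-72, -2, 95]

(re-executing from step 4 with the substitution; state before step 4: [-72])
4 | SWAP | [-72]
5 | PUSH -2 | [-72, -2]
6 | PUSH 95 | [-72, -2, 95]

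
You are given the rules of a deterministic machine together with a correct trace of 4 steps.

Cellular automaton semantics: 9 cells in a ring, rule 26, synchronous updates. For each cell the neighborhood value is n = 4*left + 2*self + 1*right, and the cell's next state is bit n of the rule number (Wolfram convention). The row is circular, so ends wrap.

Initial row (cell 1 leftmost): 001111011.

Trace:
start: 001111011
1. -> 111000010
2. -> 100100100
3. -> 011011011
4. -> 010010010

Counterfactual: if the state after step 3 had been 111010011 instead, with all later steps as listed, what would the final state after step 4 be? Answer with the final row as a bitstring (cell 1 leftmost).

state after step 3 := 111010011
4. -> 000001110

000001110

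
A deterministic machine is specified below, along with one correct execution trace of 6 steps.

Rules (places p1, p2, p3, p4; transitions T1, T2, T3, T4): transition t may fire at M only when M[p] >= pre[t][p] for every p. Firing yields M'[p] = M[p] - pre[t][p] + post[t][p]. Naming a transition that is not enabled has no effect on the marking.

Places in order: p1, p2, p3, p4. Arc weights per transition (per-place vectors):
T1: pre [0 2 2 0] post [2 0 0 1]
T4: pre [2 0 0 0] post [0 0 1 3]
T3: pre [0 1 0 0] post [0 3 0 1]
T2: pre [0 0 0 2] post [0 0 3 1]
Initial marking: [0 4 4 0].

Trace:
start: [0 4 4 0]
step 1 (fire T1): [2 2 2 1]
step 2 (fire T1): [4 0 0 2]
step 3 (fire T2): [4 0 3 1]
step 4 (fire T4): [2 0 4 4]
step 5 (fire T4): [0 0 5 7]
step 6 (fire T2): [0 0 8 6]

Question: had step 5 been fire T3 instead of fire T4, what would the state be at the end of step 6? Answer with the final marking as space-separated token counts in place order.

2 0 7 3

(re-executing from step 5 with the substitution; state before step 5: [2 0 4 4])
step 5 (fire T3): [2 0 4 4]
step 6 (fire T2): [2 0 7 3]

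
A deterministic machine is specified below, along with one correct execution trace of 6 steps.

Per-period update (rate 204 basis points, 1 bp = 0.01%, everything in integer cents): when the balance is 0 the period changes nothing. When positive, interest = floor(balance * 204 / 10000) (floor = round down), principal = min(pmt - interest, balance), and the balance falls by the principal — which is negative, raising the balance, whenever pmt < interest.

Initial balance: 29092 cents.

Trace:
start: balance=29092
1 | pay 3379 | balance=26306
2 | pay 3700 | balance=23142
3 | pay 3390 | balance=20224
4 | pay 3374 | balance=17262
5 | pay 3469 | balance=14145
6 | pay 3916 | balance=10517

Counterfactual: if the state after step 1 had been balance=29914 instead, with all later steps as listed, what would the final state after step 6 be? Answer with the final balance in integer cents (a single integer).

state after step 1 := balance=29914
2 | pay 3700 | balance=26824
3 | pay 3390 | balance=23981
4 | pay 3374 | balance=21096
5 | pay 3469 | balance=18057
6 | pay 3916 | balance=14509

14509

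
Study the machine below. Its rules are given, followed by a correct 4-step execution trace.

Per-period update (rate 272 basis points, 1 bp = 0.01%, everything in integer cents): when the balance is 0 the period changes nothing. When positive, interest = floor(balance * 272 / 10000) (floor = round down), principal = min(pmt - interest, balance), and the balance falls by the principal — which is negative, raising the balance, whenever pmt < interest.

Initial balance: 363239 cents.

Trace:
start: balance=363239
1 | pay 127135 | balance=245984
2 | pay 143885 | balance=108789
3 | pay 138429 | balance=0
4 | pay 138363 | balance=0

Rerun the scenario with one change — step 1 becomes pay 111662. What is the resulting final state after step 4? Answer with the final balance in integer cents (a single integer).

0

(re-executing from step 1 with the substitution; state before step 1: balance=363239)
1 | pay 111662 | balance=261457
2 | pay 143885 | balance=124683
3 | pay 138429 | balance=0
4 | pay 138363 | balance=0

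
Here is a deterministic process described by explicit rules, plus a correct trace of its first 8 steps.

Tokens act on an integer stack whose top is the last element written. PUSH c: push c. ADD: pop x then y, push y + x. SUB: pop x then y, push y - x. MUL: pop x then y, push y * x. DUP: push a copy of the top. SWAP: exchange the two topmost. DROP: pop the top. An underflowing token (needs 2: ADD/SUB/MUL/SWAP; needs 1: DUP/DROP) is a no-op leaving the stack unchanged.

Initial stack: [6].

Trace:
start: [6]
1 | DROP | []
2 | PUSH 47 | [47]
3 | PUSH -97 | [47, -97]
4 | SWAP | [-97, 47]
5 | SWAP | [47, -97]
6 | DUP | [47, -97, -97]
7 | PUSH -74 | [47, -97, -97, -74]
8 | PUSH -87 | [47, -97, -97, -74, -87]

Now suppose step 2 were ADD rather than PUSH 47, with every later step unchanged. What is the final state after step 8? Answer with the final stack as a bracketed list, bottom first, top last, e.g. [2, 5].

(re-executing from step 2 with the substitution; state before step 2: [])
2 | ADD | []
3 | PUSH -97 | [-97]
4 | SWAP | [-97]
5 | SWAP | [-97]
6 | DUP | [-97, -97]
7 | PUSH -74 | [-97, -97, -74]
8 | PUSH -87 | [-97, -97, -74, -87]

[-97, -97, -74, -87]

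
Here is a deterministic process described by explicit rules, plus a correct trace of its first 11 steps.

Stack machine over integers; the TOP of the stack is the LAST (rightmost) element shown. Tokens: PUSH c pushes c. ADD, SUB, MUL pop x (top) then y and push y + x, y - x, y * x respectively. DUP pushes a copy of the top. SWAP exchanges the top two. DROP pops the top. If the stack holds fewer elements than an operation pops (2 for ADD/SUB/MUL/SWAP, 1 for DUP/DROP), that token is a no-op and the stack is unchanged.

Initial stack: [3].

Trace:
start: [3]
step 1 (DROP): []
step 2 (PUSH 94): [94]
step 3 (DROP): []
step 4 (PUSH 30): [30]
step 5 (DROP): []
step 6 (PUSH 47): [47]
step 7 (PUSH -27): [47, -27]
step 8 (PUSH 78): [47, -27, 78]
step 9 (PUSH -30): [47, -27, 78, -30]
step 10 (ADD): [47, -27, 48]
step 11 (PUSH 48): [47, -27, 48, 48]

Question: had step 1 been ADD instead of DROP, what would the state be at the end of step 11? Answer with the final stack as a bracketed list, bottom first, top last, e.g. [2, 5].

(re-executing from step 1 with the substitution; state before step 1: [3])
step 1 (ADD): [3]
step 2 (PUSH 94): [3, 94]
step 3 (DROP): [3]
step 4 (PUSH 30): [3, 30]
step 5 (DROP): [3]
step 6 (PUSH 47): [3, 47]
step 7 (PUSH -27): [3, 47, -27]
step 8 (PUSH 78): [3, 47, -27, 78]
step 9 (PUSH -30): [3, 47, -27, 78, -30]
step 10 (ADD): [3, 47, -27, 48]
step 11 (PUSH 48): [3, 47, -27, 48, 48]

[3, 47, -27, 48, 48]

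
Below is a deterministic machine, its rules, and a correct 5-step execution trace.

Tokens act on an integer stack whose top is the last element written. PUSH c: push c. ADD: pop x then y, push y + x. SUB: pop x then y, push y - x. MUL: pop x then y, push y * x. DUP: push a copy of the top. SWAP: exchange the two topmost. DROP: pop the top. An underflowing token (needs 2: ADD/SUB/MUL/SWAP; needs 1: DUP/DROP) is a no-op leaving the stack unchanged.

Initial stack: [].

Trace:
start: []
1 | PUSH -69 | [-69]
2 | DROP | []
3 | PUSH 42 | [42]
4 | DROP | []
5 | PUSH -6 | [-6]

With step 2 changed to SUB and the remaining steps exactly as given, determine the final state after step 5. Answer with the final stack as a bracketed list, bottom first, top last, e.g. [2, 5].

[-69, -6]

(re-executing from step 2 with the substitution; state before step 2: [-69])
2 | SUB | [-69]
3 | PUSH 42 | [-69, 42]
4 | DROP | [-69]
5 | PUSH -6 | [-69, -6]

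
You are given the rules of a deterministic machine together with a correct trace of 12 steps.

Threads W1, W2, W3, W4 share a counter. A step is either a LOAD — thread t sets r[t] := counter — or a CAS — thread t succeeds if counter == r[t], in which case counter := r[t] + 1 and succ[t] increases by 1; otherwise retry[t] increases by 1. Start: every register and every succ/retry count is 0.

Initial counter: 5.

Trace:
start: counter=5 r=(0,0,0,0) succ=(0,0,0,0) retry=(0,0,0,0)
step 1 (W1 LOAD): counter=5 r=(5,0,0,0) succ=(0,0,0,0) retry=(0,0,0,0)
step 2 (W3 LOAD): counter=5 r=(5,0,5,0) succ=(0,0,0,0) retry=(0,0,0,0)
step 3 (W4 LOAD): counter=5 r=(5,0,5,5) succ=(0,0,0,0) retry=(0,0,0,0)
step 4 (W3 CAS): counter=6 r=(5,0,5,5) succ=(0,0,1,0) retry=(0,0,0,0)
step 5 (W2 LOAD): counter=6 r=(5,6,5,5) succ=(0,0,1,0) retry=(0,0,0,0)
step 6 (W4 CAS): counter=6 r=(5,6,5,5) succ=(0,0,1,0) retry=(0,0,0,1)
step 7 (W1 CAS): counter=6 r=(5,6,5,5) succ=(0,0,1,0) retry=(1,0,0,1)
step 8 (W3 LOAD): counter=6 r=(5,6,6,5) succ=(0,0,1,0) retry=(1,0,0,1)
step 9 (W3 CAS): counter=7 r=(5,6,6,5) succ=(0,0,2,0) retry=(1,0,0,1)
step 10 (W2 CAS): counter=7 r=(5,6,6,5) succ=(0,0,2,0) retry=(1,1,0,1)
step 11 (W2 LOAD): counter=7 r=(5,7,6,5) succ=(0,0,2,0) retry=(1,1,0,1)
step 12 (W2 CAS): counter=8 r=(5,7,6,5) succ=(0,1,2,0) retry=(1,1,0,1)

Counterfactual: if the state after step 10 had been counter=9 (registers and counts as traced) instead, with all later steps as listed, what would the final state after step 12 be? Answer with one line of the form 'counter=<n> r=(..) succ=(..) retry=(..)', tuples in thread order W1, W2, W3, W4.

counter=10 r=(5,9,6,5) succ=(0,1,2,0) retry=(1,1,0,1)

state after step 10 := counter=9 r=(5,6,6,5) succ=(0,0,2,0) retry=(1,1,0,1)
step 11 (W2 LOAD): counter=9 r=(5,9,6,5) succ=(0,0,2,0) retry=(1,1,0,1)
step 12 (W2 CAS): counter=10 r=(5,9,6,5) succ=(0,1,2,0) retry=(1,1,0,1)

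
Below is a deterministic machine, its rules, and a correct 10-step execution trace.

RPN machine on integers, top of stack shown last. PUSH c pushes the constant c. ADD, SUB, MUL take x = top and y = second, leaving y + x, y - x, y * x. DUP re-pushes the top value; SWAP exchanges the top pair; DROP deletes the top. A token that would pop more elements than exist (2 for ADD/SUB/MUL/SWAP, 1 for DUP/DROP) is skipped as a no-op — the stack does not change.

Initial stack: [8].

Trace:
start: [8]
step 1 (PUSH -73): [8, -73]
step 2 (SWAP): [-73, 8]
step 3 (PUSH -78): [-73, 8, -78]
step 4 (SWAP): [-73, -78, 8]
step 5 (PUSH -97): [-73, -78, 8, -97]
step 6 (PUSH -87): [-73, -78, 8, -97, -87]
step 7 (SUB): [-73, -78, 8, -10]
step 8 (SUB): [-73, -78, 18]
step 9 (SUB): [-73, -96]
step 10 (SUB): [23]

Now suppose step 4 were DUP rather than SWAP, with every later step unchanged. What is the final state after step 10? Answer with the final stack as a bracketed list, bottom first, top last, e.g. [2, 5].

[-73, 18]

(re-executing from step 4 with the substitution; state before step 4: [-73, 8, -78])
step 4 (DUP): [-73, 8, -78, -78]
step 5 (PUSH -97): [-73, 8, -78, -78, -97]
step 6 (PUSH -87): [-73, 8, -78, -78, -97, -87]
step 7 (SUB): [-73, 8, -78, -78, -10]
step 8 (SUB): [-73, 8, -78, -68]
step 9 (SUB): [-73, 8, -10]
step 10 (SUB): [-73, 18]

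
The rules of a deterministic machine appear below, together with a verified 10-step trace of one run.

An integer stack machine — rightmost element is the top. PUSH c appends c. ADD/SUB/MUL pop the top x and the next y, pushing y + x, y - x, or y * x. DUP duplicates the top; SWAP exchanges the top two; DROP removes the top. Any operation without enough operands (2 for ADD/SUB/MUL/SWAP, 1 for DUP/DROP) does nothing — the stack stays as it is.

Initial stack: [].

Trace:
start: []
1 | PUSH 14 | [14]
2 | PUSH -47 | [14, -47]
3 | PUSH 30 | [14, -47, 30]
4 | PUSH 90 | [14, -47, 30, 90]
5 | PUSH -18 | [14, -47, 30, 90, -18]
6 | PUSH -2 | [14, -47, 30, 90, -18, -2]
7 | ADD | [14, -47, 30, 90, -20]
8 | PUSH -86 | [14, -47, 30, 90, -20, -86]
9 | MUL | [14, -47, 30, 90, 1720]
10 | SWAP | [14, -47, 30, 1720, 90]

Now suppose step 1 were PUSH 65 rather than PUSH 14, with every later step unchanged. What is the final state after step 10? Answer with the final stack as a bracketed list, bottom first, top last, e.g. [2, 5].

[65, -47, 30, 1720, 90]

(re-executing from step 1 with the substitution; state before step 1: [])
1 | PUSH 65 | [65]
2 | PUSH -47 | [65, -47]
3 | PUSH 30 | [65, -47, 30]
4 | PUSH 90 | [65, -47, 30, 90]
5 | PUSH -18 | [65, -47, 30, 90, -18]
6 | PUSH -2 | [65, -47, 30, 90, -18, -2]
7 | ADD | [65, -47, 30, 90, -20]
8 | PUSH -86 | [65, -47, 30, 90, -20, -86]
9 | MUL | [65, -47, 30, 90, 1720]
10 | SWAP | [65, -47, 30, 1720, 90]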